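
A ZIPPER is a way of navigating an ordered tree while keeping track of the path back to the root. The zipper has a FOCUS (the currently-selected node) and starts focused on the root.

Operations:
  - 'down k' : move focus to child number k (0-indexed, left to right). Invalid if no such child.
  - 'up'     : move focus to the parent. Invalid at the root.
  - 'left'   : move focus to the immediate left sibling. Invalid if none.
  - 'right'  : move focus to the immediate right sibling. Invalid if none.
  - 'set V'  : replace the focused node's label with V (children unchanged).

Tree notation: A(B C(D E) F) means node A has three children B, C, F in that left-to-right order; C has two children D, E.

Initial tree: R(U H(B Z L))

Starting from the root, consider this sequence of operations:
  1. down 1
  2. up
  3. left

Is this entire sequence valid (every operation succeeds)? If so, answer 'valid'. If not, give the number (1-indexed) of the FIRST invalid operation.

Answer: 3

Derivation:
Step 1 (down 1): focus=H path=1 depth=1 children=['B', 'Z', 'L'] left=['U'] right=[] parent=R
Step 2 (up): focus=R path=root depth=0 children=['U', 'H'] (at root)
Step 3 (left): INVALID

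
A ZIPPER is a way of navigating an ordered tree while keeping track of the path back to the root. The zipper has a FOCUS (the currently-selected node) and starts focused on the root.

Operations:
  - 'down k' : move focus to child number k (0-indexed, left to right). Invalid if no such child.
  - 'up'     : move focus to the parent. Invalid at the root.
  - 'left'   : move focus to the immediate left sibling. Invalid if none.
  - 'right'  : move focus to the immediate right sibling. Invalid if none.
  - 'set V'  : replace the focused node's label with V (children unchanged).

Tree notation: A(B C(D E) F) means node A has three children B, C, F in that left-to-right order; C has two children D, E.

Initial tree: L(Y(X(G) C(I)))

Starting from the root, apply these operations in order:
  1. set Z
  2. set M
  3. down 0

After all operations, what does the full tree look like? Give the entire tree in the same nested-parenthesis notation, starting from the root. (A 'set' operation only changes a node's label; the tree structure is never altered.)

Answer: M(Y(X(G) C(I)))

Derivation:
Step 1 (set Z): focus=Z path=root depth=0 children=['Y'] (at root)
Step 2 (set M): focus=M path=root depth=0 children=['Y'] (at root)
Step 3 (down 0): focus=Y path=0 depth=1 children=['X', 'C'] left=[] right=[] parent=M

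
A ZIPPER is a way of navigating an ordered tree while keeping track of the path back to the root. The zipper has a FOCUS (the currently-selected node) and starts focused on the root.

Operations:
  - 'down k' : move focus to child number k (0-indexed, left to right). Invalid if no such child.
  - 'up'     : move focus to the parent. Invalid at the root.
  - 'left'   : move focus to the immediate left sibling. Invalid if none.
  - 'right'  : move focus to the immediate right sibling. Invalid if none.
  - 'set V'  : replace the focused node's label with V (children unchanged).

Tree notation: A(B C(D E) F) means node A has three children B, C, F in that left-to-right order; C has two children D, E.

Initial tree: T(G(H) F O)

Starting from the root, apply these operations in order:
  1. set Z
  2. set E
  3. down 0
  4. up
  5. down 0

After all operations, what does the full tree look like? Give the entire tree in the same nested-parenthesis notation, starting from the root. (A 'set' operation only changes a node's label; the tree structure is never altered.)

Answer: E(G(H) F O)

Derivation:
Step 1 (set Z): focus=Z path=root depth=0 children=['G', 'F', 'O'] (at root)
Step 2 (set E): focus=E path=root depth=0 children=['G', 'F', 'O'] (at root)
Step 3 (down 0): focus=G path=0 depth=1 children=['H'] left=[] right=['F', 'O'] parent=E
Step 4 (up): focus=E path=root depth=0 children=['G', 'F', 'O'] (at root)
Step 5 (down 0): focus=G path=0 depth=1 children=['H'] left=[] right=['F', 'O'] parent=E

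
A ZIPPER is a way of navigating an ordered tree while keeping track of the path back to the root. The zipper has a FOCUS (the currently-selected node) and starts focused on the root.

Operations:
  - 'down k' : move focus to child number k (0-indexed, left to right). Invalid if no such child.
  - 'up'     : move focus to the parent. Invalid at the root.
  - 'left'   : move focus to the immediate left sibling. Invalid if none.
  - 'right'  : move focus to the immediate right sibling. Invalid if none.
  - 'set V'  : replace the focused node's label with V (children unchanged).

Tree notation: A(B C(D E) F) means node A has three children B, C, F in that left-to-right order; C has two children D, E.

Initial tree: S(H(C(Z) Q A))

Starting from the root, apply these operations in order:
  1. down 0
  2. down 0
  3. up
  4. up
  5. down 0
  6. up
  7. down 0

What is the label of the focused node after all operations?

Step 1 (down 0): focus=H path=0 depth=1 children=['C', 'Q', 'A'] left=[] right=[] parent=S
Step 2 (down 0): focus=C path=0/0 depth=2 children=['Z'] left=[] right=['Q', 'A'] parent=H
Step 3 (up): focus=H path=0 depth=1 children=['C', 'Q', 'A'] left=[] right=[] parent=S
Step 4 (up): focus=S path=root depth=0 children=['H'] (at root)
Step 5 (down 0): focus=H path=0 depth=1 children=['C', 'Q', 'A'] left=[] right=[] parent=S
Step 6 (up): focus=S path=root depth=0 children=['H'] (at root)
Step 7 (down 0): focus=H path=0 depth=1 children=['C', 'Q', 'A'] left=[] right=[] parent=S

Answer: H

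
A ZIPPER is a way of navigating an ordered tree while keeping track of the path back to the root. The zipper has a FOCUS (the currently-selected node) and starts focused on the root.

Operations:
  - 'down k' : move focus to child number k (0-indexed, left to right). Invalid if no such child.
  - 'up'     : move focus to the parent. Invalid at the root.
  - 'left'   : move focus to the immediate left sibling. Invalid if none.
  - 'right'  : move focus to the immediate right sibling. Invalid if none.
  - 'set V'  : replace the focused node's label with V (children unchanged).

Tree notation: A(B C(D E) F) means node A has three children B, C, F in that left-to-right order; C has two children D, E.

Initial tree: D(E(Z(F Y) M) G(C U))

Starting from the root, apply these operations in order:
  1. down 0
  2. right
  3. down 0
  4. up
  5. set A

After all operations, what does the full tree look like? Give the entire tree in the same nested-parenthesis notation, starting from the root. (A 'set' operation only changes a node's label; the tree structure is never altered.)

Step 1 (down 0): focus=E path=0 depth=1 children=['Z', 'M'] left=[] right=['G'] parent=D
Step 2 (right): focus=G path=1 depth=1 children=['C', 'U'] left=['E'] right=[] parent=D
Step 3 (down 0): focus=C path=1/0 depth=2 children=[] left=[] right=['U'] parent=G
Step 4 (up): focus=G path=1 depth=1 children=['C', 'U'] left=['E'] right=[] parent=D
Step 5 (set A): focus=A path=1 depth=1 children=['C', 'U'] left=['E'] right=[] parent=D

Answer: D(E(Z(F Y) M) A(C U))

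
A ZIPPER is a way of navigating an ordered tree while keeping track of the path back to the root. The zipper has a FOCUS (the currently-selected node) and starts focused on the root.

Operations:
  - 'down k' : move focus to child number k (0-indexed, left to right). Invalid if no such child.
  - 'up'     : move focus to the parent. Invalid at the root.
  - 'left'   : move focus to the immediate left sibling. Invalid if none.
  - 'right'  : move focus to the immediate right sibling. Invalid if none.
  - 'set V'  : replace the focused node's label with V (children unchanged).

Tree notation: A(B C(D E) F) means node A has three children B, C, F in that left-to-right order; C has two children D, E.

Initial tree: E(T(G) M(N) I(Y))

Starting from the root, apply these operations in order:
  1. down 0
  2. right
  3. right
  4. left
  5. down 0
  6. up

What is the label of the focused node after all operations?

Step 1 (down 0): focus=T path=0 depth=1 children=['G'] left=[] right=['M', 'I'] parent=E
Step 2 (right): focus=M path=1 depth=1 children=['N'] left=['T'] right=['I'] parent=E
Step 3 (right): focus=I path=2 depth=1 children=['Y'] left=['T', 'M'] right=[] parent=E
Step 4 (left): focus=M path=1 depth=1 children=['N'] left=['T'] right=['I'] parent=E
Step 5 (down 0): focus=N path=1/0 depth=2 children=[] left=[] right=[] parent=M
Step 6 (up): focus=M path=1 depth=1 children=['N'] left=['T'] right=['I'] parent=E

Answer: M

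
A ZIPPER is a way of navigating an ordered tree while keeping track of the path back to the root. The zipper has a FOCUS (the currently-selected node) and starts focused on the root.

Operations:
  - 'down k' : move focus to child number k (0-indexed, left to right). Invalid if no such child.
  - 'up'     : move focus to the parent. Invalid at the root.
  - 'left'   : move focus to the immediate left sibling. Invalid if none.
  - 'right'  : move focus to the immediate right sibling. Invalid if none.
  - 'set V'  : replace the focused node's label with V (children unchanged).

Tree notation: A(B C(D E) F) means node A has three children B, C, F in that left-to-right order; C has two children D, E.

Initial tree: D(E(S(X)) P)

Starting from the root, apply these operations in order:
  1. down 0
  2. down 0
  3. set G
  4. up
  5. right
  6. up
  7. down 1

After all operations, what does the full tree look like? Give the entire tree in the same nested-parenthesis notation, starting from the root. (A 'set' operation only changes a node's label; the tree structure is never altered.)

Answer: D(E(G(X)) P)

Derivation:
Step 1 (down 0): focus=E path=0 depth=1 children=['S'] left=[] right=['P'] parent=D
Step 2 (down 0): focus=S path=0/0 depth=2 children=['X'] left=[] right=[] parent=E
Step 3 (set G): focus=G path=0/0 depth=2 children=['X'] left=[] right=[] parent=E
Step 4 (up): focus=E path=0 depth=1 children=['G'] left=[] right=['P'] parent=D
Step 5 (right): focus=P path=1 depth=1 children=[] left=['E'] right=[] parent=D
Step 6 (up): focus=D path=root depth=0 children=['E', 'P'] (at root)
Step 7 (down 1): focus=P path=1 depth=1 children=[] left=['E'] right=[] parent=D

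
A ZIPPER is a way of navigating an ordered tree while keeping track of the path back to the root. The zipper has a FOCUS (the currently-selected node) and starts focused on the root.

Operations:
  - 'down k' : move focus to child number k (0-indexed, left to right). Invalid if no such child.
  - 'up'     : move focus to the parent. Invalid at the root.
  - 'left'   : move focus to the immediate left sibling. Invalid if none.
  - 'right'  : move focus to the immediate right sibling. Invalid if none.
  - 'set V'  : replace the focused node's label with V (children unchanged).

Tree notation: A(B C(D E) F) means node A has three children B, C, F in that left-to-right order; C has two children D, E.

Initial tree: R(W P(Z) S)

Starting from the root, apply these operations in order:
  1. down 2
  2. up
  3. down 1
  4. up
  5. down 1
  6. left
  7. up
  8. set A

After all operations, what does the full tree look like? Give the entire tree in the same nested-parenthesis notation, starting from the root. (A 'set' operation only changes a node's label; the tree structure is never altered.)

Step 1 (down 2): focus=S path=2 depth=1 children=[] left=['W', 'P'] right=[] parent=R
Step 2 (up): focus=R path=root depth=0 children=['W', 'P', 'S'] (at root)
Step 3 (down 1): focus=P path=1 depth=1 children=['Z'] left=['W'] right=['S'] parent=R
Step 4 (up): focus=R path=root depth=0 children=['W', 'P', 'S'] (at root)
Step 5 (down 1): focus=P path=1 depth=1 children=['Z'] left=['W'] right=['S'] parent=R
Step 6 (left): focus=W path=0 depth=1 children=[] left=[] right=['P', 'S'] parent=R
Step 7 (up): focus=R path=root depth=0 children=['W', 'P', 'S'] (at root)
Step 8 (set A): focus=A path=root depth=0 children=['W', 'P', 'S'] (at root)

Answer: A(W P(Z) S)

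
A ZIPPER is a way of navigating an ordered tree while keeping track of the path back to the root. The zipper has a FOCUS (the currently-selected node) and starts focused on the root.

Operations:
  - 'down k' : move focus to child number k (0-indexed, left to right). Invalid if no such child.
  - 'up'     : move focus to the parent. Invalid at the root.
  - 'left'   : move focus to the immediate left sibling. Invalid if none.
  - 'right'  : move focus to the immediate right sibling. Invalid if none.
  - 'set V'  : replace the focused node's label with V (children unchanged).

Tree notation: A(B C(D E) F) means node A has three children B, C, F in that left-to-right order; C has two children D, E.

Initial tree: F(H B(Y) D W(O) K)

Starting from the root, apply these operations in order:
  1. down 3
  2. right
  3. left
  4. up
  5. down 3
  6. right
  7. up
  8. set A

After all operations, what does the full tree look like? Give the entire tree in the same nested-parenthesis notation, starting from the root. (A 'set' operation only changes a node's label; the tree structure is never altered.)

Step 1 (down 3): focus=W path=3 depth=1 children=['O'] left=['H', 'B', 'D'] right=['K'] parent=F
Step 2 (right): focus=K path=4 depth=1 children=[] left=['H', 'B', 'D', 'W'] right=[] parent=F
Step 3 (left): focus=W path=3 depth=1 children=['O'] left=['H', 'B', 'D'] right=['K'] parent=F
Step 4 (up): focus=F path=root depth=0 children=['H', 'B', 'D', 'W', 'K'] (at root)
Step 5 (down 3): focus=W path=3 depth=1 children=['O'] left=['H', 'B', 'D'] right=['K'] parent=F
Step 6 (right): focus=K path=4 depth=1 children=[] left=['H', 'B', 'D', 'W'] right=[] parent=F
Step 7 (up): focus=F path=root depth=0 children=['H', 'B', 'D', 'W', 'K'] (at root)
Step 8 (set A): focus=A path=root depth=0 children=['H', 'B', 'D', 'W', 'K'] (at root)

Answer: A(H B(Y) D W(O) K)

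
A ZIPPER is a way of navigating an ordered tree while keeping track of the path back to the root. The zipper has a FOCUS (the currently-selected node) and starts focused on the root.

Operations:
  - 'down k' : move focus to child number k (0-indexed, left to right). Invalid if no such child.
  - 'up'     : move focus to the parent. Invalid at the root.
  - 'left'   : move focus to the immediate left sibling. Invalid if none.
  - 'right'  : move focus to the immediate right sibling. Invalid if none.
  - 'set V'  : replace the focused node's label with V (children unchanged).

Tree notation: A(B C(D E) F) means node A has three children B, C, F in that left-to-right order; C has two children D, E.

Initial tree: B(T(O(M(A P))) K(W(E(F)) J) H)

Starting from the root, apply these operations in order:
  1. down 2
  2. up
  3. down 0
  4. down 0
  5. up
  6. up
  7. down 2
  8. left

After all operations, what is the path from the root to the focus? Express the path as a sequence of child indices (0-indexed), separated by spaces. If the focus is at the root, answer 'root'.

Answer: 1

Derivation:
Step 1 (down 2): focus=H path=2 depth=1 children=[] left=['T', 'K'] right=[] parent=B
Step 2 (up): focus=B path=root depth=0 children=['T', 'K', 'H'] (at root)
Step 3 (down 0): focus=T path=0 depth=1 children=['O'] left=[] right=['K', 'H'] parent=B
Step 4 (down 0): focus=O path=0/0 depth=2 children=['M'] left=[] right=[] parent=T
Step 5 (up): focus=T path=0 depth=1 children=['O'] left=[] right=['K', 'H'] parent=B
Step 6 (up): focus=B path=root depth=0 children=['T', 'K', 'H'] (at root)
Step 7 (down 2): focus=H path=2 depth=1 children=[] left=['T', 'K'] right=[] parent=B
Step 8 (left): focus=K path=1 depth=1 children=['W', 'J'] left=['T'] right=['H'] parent=B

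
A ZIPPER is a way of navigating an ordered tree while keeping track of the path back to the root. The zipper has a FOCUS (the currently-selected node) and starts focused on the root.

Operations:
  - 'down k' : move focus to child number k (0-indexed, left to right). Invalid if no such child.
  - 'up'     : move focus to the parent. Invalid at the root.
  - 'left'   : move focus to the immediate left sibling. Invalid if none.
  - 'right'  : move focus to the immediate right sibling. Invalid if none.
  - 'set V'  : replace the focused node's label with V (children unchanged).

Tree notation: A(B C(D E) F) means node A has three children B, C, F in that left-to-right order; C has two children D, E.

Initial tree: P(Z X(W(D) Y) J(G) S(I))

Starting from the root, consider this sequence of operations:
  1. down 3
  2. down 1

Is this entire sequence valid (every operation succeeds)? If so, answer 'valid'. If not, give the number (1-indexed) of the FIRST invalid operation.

Answer: 2

Derivation:
Step 1 (down 3): focus=S path=3 depth=1 children=['I'] left=['Z', 'X', 'J'] right=[] parent=P
Step 2 (down 1): INVALID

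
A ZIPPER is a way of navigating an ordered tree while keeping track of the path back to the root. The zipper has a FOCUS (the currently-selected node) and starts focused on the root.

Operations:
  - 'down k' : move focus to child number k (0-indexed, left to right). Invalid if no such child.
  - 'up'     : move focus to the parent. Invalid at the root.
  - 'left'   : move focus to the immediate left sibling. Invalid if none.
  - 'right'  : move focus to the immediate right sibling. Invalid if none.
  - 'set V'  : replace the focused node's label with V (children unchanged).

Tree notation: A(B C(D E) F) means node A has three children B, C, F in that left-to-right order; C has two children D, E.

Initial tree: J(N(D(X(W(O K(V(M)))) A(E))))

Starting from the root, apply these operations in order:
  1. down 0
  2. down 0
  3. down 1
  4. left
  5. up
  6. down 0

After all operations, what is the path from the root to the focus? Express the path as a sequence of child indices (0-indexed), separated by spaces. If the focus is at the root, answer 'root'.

Answer: 0 0 0

Derivation:
Step 1 (down 0): focus=N path=0 depth=1 children=['D'] left=[] right=[] parent=J
Step 2 (down 0): focus=D path=0/0 depth=2 children=['X', 'A'] left=[] right=[] parent=N
Step 3 (down 1): focus=A path=0/0/1 depth=3 children=['E'] left=['X'] right=[] parent=D
Step 4 (left): focus=X path=0/0/0 depth=3 children=['W'] left=[] right=['A'] parent=D
Step 5 (up): focus=D path=0/0 depth=2 children=['X', 'A'] left=[] right=[] parent=N
Step 6 (down 0): focus=X path=0/0/0 depth=3 children=['W'] left=[] right=['A'] parent=D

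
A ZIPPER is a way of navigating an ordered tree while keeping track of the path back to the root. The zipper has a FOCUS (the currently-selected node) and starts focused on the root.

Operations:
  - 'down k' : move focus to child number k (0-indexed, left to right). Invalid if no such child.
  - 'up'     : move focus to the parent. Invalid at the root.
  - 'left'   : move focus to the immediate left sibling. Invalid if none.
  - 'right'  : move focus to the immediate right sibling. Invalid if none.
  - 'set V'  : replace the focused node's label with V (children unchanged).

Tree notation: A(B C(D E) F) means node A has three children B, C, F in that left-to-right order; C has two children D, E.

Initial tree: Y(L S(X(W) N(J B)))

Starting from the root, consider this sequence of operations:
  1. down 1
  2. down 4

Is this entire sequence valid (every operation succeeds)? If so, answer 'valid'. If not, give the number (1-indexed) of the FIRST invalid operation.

Answer: 2

Derivation:
Step 1 (down 1): focus=S path=1 depth=1 children=['X', 'N'] left=['L'] right=[] parent=Y
Step 2 (down 4): INVALID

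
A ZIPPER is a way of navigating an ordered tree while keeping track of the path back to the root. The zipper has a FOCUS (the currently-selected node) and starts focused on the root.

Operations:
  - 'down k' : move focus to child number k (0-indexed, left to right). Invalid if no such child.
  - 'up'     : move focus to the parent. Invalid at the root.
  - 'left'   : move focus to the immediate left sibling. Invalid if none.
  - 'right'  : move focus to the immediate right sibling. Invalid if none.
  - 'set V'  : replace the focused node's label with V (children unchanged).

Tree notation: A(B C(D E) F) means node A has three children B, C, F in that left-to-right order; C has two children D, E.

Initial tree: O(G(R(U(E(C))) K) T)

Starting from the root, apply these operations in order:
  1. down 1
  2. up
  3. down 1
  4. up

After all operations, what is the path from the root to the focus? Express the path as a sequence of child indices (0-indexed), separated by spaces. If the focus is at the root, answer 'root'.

Step 1 (down 1): focus=T path=1 depth=1 children=[] left=['G'] right=[] parent=O
Step 2 (up): focus=O path=root depth=0 children=['G', 'T'] (at root)
Step 3 (down 1): focus=T path=1 depth=1 children=[] left=['G'] right=[] parent=O
Step 4 (up): focus=O path=root depth=0 children=['G', 'T'] (at root)

Answer: root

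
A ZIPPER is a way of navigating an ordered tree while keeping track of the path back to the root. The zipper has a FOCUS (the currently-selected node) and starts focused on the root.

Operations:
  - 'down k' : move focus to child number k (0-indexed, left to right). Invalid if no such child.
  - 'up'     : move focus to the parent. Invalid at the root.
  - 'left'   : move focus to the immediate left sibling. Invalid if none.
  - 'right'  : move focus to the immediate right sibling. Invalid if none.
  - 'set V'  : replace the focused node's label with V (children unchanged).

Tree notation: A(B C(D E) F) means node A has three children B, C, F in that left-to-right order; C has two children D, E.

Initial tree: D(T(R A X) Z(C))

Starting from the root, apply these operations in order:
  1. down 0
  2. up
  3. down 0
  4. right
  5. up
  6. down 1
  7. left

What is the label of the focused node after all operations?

Step 1 (down 0): focus=T path=0 depth=1 children=['R', 'A', 'X'] left=[] right=['Z'] parent=D
Step 2 (up): focus=D path=root depth=0 children=['T', 'Z'] (at root)
Step 3 (down 0): focus=T path=0 depth=1 children=['R', 'A', 'X'] left=[] right=['Z'] parent=D
Step 4 (right): focus=Z path=1 depth=1 children=['C'] left=['T'] right=[] parent=D
Step 5 (up): focus=D path=root depth=0 children=['T', 'Z'] (at root)
Step 6 (down 1): focus=Z path=1 depth=1 children=['C'] left=['T'] right=[] parent=D
Step 7 (left): focus=T path=0 depth=1 children=['R', 'A', 'X'] left=[] right=['Z'] parent=D

Answer: T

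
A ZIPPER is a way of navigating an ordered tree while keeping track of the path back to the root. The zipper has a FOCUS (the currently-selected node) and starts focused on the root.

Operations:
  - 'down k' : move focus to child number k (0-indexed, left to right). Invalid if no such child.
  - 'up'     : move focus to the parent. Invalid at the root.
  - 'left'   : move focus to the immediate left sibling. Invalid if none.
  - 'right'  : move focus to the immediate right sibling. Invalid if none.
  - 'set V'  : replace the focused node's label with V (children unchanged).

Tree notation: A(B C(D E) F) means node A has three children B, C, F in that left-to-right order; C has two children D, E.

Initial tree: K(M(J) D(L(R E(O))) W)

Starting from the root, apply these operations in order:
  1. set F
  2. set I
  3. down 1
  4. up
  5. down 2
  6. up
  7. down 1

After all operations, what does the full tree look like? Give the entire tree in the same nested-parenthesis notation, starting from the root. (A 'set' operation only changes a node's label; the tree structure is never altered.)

Answer: I(M(J) D(L(R E(O))) W)

Derivation:
Step 1 (set F): focus=F path=root depth=0 children=['M', 'D', 'W'] (at root)
Step 2 (set I): focus=I path=root depth=0 children=['M', 'D', 'W'] (at root)
Step 3 (down 1): focus=D path=1 depth=1 children=['L'] left=['M'] right=['W'] parent=I
Step 4 (up): focus=I path=root depth=0 children=['M', 'D', 'W'] (at root)
Step 5 (down 2): focus=W path=2 depth=1 children=[] left=['M', 'D'] right=[] parent=I
Step 6 (up): focus=I path=root depth=0 children=['M', 'D', 'W'] (at root)
Step 7 (down 1): focus=D path=1 depth=1 children=['L'] left=['M'] right=['W'] parent=I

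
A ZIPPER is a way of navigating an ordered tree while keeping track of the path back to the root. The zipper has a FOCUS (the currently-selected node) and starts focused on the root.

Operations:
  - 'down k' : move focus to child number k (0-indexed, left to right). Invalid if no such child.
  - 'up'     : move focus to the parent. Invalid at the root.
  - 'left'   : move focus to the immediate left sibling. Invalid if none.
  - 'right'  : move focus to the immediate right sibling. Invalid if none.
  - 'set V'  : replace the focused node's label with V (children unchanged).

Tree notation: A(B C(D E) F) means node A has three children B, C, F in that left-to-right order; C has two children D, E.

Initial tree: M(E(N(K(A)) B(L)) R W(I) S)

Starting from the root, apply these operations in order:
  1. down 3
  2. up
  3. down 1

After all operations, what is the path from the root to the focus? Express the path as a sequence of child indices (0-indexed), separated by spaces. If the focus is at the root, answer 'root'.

Answer: 1

Derivation:
Step 1 (down 3): focus=S path=3 depth=1 children=[] left=['E', 'R', 'W'] right=[] parent=M
Step 2 (up): focus=M path=root depth=0 children=['E', 'R', 'W', 'S'] (at root)
Step 3 (down 1): focus=R path=1 depth=1 children=[] left=['E'] right=['W', 'S'] parent=M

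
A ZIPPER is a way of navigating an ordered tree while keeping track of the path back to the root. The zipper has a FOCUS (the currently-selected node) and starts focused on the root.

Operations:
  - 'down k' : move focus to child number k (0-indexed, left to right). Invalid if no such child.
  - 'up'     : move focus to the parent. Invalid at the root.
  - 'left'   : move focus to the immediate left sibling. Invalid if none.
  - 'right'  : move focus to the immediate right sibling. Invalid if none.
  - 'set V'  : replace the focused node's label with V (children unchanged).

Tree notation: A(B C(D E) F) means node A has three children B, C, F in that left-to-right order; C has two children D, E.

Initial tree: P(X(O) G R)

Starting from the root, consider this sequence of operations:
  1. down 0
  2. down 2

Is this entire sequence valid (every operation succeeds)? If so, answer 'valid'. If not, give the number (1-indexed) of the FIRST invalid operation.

Answer: 2

Derivation:
Step 1 (down 0): focus=X path=0 depth=1 children=['O'] left=[] right=['G', 'R'] parent=P
Step 2 (down 2): INVALID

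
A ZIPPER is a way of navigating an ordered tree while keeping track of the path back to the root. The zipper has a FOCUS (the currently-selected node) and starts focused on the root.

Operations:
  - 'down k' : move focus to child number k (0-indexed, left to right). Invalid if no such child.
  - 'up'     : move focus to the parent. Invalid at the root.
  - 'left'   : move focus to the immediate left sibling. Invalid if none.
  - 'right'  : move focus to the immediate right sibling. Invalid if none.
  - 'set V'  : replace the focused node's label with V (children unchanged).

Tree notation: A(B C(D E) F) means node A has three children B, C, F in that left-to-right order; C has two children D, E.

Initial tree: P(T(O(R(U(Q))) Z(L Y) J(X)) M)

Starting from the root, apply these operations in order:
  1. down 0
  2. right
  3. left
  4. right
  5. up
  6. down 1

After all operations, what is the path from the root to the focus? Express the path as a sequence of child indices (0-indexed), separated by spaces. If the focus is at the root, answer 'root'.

Step 1 (down 0): focus=T path=0 depth=1 children=['O', 'Z', 'J'] left=[] right=['M'] parent=P
Step 2 (right): focus=M path=1 depth=1 children=[] left=['T'] right=[] parent=P
Step 3 (left): focus=T path=0 depth=1 children=['O', 'Z', 'J'] left=[] right=['M'] parent=P
Step 4 (right): focus=M path=1 depth=1 children=[] left=['T'] right=[] parent=P
Step 5 (up): focus=P path=root depth=0 children=['T', 'M'] (at root)
Step 6 (down 1): focus=M path=1 depth=1 children=[] left=['T'] right=[] parent=P

Answer: 1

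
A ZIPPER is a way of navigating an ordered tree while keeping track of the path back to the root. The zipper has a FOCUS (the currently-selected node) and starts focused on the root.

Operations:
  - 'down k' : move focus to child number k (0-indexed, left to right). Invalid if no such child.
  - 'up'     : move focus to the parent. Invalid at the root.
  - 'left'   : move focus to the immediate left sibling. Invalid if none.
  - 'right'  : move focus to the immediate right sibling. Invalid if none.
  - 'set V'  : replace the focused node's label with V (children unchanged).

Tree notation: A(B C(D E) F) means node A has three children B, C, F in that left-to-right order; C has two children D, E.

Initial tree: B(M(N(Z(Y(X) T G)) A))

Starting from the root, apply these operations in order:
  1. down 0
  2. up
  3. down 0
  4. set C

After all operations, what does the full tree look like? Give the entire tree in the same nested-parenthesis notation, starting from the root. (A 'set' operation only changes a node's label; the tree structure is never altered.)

Answer: B(C(N(Z(Y(X) T G)) A))

Derivation:
Step 1 (down 0): focus=M path=0 depth=1 children=['N', 'A'] left=[] right=[] parent=B
Step 2 (up): focus=B path=root depth=0 children=['M'] (at root)
Step 3 (down 0): focus=M path=0 depth=1 children=['N', 'A'] left=[] right=[] parent=B
Step 4 (set C): focus=C path=0 depth=1 children=['N', 'A'] left=[] right=[] parent=B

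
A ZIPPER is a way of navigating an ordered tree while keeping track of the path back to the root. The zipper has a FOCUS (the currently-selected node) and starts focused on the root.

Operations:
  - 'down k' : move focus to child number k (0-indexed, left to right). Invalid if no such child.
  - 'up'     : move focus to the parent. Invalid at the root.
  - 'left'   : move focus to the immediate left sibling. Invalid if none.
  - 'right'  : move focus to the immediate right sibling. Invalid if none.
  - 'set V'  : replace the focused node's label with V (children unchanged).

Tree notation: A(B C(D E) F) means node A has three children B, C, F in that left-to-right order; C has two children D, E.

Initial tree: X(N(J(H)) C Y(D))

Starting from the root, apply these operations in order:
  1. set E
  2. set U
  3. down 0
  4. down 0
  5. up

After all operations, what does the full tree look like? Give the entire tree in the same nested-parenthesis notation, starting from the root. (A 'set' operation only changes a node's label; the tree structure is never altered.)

Step 1 (set E): focus=E path=root depth=0 children=['N', 'C', 'Y'] (at root)
Step 2 (set U): focus=U path=root depth=0 children=['N', 'C', 'Y'] (at root)
Step 3 (down 0): focus=N path=0 depth=1 children=['J'] left=[] right=['C', 'Y'] parent=U
Step 4 (down 0): focus=J path=0/0 depth=2 children=['H'] left=[] right=[] parent=N
Step 5 (up): focus=N path=0 depth=1 children=['J'] left=[] right=['C', 'Y'] parent=U

Answer: U(N(J(H)) C Y(D))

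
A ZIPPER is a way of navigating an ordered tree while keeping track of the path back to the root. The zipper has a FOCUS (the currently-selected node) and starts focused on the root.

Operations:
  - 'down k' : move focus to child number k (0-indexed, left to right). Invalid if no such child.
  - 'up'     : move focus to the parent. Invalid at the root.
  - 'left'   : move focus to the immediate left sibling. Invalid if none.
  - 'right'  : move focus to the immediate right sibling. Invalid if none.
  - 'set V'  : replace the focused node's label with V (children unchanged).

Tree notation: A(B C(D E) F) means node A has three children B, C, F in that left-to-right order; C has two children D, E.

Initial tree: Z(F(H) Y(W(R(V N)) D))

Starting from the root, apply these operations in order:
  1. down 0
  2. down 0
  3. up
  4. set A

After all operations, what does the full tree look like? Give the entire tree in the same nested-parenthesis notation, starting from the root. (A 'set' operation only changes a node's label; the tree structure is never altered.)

Answer: Z(A(H) Y(W(R(V N)) D))

Derivation:
Step 1 (down 0): focus=F path=0 depth=1 children=['H'] left=[] right=['Y'] parent=Z
Step 2 (down 0): focus=H path=0/0 depth=2 children=[] left=[] right=[] parent=F
Step 3 (up): focus=F path=0 depth=1 children=['H'] left=[] right=['Y'] parent=Z
Step 4 (set A): focus=A path=0 depth=1 children=['H'] left=[] right=['Y'] parent=Z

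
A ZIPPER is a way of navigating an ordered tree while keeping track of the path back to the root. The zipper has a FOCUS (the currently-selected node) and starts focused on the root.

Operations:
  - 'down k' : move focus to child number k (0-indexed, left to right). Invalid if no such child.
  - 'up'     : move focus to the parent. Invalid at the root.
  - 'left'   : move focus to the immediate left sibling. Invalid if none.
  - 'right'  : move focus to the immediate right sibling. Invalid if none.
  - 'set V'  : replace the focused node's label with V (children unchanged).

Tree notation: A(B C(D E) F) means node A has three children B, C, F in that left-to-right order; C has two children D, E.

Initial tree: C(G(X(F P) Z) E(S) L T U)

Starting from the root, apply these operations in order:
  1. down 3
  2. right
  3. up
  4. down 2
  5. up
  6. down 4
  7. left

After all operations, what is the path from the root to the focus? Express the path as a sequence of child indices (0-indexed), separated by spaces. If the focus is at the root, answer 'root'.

Step 1 (down 3): focus=T path=3 depth=1 children=[] left=['G', 'E', 'L'] right=['U'] parent=C
Step 2 (right): focus=U path=4 depth=1 children=[] left=['G', 'E', 'L', 'T'] right=[] parent=C
Step 3 (up): focus=C path=root depth=0 children=['G', 'E', 'L', 'T', 'U'] (at root)
Step 4 (down 2): focus=L path=2 depth=1 children=[] left=['G', 'E'] right=['T', 'U'] parent=C
Step 5 (up): focus=C path=root depth=0 children=['G', 'E', 'L', 'T', 'U'] (at root)
Step 6 (down 4): focus=U path=4 depth=1 children=[] left=['G', 'E', 'L', 'T'] right=[] parent=C
Step 7 (left): focus=T path=3 depth=1 children=[] left=['G', 'E', 'L'] right=['U'] parent=C

Answer: 3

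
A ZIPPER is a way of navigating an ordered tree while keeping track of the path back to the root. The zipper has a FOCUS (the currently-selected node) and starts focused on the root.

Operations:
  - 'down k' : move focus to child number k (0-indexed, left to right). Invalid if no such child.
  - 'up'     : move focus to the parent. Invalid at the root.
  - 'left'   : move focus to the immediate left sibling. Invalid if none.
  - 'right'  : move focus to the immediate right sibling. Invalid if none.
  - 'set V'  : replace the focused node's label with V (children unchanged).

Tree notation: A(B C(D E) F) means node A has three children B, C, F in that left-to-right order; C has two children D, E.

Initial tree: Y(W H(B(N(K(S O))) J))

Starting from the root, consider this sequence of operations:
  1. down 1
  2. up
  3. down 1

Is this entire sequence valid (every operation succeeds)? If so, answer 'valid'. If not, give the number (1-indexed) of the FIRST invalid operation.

Answer: valid

Derivation:
Step 1 (down 1): focus=H path=1 depth=1 children=['B', 'J'] left=['W'] right=[] parent=Y
Step 2 (up): focus=Y path=root depth=0 children=['W', 'H'] (at root)
Step 3 (down 1): focus=H path=1 depth=1 children=['B', 'J'] left=['W'] right=[] parent=Y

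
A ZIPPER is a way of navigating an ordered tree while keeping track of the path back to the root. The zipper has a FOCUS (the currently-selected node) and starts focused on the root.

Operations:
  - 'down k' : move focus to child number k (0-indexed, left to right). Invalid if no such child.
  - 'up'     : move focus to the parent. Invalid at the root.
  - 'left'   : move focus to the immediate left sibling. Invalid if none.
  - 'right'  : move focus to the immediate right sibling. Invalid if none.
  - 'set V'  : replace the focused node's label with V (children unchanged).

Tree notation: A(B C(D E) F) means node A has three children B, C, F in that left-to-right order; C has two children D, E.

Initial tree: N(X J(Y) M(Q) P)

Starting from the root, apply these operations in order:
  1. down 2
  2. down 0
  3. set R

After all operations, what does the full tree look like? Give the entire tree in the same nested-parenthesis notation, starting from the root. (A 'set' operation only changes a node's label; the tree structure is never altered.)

Step 1 (down 2): focus=M path=2 depth=1 children=['Q'] left=['X', 'J'] right=['P'] parent=N
Step 2 (down 0): focus=Q path=2/0 depth=2 children=[] left=[] right=[] parent=M
Step 3 (set R): focus=R path=2/0 depth=2 children=[] left=[] right=[] parent=M

Answer: N(X J(Y) M(R) P)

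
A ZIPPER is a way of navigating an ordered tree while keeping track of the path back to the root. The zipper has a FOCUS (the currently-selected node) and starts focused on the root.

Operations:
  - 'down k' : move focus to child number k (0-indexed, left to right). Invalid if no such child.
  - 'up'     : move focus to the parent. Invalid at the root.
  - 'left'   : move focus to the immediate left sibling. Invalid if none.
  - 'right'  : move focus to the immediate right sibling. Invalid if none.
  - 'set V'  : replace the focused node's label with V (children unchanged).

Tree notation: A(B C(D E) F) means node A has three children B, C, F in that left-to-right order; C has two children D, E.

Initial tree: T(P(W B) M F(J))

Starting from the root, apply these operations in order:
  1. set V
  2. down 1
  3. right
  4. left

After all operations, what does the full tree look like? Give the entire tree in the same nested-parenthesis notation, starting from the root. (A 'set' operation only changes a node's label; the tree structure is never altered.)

Step 1 (set V): focus=V path=root depth=0 children=['P', 'M', 'F'] (at root)
Step 2 (down 1): focus=M path=1 depth=1 children=[] left=['P'] right=['F'] parent=V
Step 3 (right): focus=F path=2 depth=1 children=['J'] left=['P', 'M'] right=[] parent=V
Step 4 (left): focus=M path=1 depth=1 children=[] left=['P'] right=['F'] parent=V

Answer: V(P(W B) M F(J))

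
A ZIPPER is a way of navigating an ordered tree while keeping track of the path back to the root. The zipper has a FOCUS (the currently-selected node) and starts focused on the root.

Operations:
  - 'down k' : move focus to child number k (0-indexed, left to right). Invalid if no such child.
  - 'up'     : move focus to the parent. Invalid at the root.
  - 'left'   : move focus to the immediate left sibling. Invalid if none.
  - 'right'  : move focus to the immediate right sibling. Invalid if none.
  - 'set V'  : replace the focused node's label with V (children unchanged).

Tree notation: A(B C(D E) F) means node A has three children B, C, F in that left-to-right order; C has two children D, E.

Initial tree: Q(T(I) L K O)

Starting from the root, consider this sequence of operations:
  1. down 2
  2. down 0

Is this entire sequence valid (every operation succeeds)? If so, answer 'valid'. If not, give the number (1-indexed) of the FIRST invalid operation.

Answer: 2

Derivation:
Step 1 (down 2): focus=K path=2 depth=1 children=[] left=['T', 'L'] right=['O'] parent=Q
Step 2 (down 0): INVALID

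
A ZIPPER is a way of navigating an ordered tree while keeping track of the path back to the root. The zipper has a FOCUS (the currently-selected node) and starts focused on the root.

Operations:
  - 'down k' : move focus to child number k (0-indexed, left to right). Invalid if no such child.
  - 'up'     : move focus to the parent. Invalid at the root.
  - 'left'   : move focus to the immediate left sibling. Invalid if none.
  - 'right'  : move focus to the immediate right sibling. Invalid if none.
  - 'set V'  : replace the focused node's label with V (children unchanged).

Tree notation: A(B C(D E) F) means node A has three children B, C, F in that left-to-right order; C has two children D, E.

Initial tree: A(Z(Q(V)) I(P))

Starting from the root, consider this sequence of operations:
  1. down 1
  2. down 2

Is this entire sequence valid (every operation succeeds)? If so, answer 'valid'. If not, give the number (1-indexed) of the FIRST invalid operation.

Answer: 2

Derivation:
Step 1 (down 1): focus=I path=1 depth=1 children=['P'] left=['Z'] right=[] parent=A
Step 2 (down 2): INVALID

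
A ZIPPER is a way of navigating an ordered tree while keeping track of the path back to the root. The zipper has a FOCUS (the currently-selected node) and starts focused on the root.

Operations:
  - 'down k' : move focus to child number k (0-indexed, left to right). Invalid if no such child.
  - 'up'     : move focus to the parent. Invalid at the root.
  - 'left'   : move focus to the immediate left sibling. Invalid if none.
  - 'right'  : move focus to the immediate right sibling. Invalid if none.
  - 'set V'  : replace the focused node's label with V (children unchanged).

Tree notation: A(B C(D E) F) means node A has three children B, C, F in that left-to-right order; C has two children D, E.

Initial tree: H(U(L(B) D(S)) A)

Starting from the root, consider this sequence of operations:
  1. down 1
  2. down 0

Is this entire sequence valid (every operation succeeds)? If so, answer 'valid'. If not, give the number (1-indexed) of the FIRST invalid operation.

Step 1 (down 1): focus=A path=1 depth=1 children=[] left=['U'] right=[] parent=H
Step 2 (down 0): INVALID

Answer: 2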